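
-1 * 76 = -76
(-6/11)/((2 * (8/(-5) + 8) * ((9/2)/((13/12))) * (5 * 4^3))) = -13/405504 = -0.00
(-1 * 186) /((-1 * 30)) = 31 /5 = 6.20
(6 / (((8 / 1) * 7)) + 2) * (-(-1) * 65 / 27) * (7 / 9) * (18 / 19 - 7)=-441025 / 18468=-23.88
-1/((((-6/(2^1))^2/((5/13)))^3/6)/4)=-1000/533871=-0.00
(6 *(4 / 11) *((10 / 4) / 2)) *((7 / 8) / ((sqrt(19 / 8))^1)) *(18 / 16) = 1.74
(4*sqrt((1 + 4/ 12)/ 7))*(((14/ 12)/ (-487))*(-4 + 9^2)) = -308*sqrt(21)/ 4383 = -0.32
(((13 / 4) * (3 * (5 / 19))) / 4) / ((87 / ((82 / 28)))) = 2665 / 123424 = 0.02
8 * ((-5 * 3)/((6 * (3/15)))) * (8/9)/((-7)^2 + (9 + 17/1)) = -32/27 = -1.19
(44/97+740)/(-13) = -71824/1261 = -56.96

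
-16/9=-1.78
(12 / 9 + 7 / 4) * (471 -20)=1390.58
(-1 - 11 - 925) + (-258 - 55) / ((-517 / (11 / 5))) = -219882 / 235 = -935.67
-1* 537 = -537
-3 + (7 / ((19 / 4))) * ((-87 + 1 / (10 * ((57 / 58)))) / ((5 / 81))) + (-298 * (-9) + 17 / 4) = 21972941 / 36100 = 608.67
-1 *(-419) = 419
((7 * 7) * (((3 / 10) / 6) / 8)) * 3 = 0.92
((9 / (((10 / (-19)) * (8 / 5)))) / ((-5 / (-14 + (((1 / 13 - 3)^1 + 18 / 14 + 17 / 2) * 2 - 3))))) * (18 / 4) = -229311 / 7280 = -31.50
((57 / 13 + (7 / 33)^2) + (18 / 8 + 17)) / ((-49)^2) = 1340929 / 135963828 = 0.01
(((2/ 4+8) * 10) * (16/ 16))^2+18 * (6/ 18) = 7231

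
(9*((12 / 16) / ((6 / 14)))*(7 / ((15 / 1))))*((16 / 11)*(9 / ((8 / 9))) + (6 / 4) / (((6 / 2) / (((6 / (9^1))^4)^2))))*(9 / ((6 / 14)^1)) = 2276.17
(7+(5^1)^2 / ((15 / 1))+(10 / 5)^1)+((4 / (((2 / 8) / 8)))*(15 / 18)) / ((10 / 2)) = 32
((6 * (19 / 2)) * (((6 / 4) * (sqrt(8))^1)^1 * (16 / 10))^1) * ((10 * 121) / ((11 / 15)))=451440 * sqrt(2)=638432.57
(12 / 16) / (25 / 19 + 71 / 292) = 1387 / 2883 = 0.48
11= 11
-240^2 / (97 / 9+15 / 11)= -2851200 / 601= -4744.09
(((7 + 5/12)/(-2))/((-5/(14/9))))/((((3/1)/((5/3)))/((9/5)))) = 623/540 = 1.15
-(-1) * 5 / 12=0.42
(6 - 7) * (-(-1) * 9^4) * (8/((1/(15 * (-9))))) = 7085880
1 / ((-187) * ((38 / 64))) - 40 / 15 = -28520 / 10659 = -2.68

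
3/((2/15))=45/2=22.50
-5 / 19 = -0.26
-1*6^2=-36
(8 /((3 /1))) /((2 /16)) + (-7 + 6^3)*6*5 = 18874 /3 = 6291.33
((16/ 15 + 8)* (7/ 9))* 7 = 6664/ 135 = 49.36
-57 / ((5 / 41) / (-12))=28044 / 5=5608.80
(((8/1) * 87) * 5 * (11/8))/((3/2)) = 3190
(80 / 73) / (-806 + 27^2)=-80 / 5621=-0.01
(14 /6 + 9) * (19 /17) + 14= 80 /3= 26.67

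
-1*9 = -9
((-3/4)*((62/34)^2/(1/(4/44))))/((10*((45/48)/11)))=-1922/7225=-0.27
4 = 4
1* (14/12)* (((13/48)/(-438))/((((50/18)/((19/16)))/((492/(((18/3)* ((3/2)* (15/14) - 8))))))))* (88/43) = 5458453/674257200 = 0.01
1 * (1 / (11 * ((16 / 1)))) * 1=1 / 176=0.01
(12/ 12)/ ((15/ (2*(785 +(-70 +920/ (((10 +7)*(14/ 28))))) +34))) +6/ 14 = 200741/ 1785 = 112.46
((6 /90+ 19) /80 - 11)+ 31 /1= 12143 /600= 20.24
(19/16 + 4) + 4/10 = 447/80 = 5.59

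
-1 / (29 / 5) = -5 / 29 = -0.17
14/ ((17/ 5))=70/ 17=4.12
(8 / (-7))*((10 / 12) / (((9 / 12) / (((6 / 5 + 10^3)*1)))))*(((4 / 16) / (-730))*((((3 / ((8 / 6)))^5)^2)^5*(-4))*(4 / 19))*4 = -143332214932469373509362467533705560619263903063167 / 240383196828435141779911941816320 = -596265532797484114.94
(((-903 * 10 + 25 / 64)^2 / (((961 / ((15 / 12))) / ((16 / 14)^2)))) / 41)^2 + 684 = 1658800154691311588329 / 145317817286656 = 11414981.22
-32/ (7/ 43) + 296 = 696/ 7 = 99.43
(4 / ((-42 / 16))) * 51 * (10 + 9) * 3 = -31008 / 7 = -4429.71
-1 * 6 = -6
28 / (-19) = -28 / 19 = -1.47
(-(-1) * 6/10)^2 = 9/25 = 0.36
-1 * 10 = -10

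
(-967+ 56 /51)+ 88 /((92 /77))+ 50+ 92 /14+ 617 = -1795568 /8211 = -218.68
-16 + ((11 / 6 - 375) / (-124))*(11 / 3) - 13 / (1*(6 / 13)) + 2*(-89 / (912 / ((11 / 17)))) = -5994305 / 180234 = -33.26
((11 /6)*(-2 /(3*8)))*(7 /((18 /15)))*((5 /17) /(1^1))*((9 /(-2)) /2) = 1925 /3264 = 0.59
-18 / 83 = -0.22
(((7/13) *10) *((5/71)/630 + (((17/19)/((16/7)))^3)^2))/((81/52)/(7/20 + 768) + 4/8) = 1006300293013157929435/25291358673711101116416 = 0.04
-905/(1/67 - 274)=60635/18357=3.30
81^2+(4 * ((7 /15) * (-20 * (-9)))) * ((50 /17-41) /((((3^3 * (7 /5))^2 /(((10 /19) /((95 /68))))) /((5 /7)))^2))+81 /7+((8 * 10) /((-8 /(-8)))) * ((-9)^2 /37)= 96871558958909368472 /14356220821953633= 6747.71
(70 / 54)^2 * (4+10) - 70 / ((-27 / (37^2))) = 2604560 / 729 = 3572.78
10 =10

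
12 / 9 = 4 / 3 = 1.33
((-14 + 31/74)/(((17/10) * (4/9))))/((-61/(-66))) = -1492425/76738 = -19.45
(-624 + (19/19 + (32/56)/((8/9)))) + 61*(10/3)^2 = 6983/126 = 55.42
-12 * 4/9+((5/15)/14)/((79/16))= -8840/1659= -5.33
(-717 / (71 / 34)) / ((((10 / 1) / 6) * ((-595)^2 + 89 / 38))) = -2779092 / 4775828845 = -0.00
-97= -97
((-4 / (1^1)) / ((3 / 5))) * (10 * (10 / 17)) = -39.22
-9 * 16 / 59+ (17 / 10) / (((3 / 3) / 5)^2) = 4727 / 118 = 40.06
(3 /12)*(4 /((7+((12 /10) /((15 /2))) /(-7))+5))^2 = 30625 /1098304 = 0.03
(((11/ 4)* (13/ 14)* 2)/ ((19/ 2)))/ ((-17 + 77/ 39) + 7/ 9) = -16731/ 443422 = -0.04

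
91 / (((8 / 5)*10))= 5.69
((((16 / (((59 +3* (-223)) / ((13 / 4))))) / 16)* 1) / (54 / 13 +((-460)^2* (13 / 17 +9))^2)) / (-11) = 48841 / 430500208979030065040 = 0.00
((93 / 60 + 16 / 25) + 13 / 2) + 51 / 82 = 38179 / 4100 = 9.31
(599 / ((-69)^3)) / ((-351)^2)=-599 / 40472637309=-0.00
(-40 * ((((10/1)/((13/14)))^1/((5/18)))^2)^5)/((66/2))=-14100811308240086647890247680/1516443410339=-9298606998521533.27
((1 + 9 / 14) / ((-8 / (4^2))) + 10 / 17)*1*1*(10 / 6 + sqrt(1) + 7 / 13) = -13375 / 1547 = -8.65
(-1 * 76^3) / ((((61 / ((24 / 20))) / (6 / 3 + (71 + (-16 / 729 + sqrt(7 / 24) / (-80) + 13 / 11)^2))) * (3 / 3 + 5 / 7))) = -192660718328688197 / 514434888000 + 446568913 * sqrt(42) / 36686925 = -374430.55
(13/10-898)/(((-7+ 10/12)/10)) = 53802/37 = 1454.11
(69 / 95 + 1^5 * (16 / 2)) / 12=829 / 1140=0.73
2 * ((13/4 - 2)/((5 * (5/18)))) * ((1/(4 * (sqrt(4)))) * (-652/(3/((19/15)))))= -3097/50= -61.94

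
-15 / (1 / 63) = -945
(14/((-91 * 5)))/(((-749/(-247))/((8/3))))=-304/11235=-0.03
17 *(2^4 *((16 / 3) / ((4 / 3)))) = 1088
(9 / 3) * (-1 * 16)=-48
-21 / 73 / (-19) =21 / 1387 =0.02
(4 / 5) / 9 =4 / 45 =0.09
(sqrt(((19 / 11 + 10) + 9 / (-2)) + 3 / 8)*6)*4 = 6*sqrt(14718) / 11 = 66.17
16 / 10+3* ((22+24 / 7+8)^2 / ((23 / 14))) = 1643968 / 805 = 2042.20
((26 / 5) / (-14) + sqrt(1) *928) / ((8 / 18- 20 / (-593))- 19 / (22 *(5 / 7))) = -3812080338 / 3003707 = -1269.13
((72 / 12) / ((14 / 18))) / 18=3 / 7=0.43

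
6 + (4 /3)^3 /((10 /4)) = 938 /135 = 6.95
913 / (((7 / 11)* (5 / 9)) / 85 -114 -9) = -18513 / 2494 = -7.42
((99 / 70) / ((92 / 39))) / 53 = 3861 / 341320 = 0.01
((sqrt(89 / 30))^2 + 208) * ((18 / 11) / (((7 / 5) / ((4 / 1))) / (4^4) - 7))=-19442688 / 394163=-49.33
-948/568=-237/142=-1.67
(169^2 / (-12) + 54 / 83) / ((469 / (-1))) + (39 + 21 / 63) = 20743459 / 467124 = 44.41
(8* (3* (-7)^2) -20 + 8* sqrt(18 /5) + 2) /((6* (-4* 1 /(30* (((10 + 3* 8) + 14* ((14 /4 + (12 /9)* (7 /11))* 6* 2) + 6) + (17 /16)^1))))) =-393149685 /352 -407409* sqrt(10) /88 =-1131542.75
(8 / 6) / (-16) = -1 / 12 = -0.08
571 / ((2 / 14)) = 3997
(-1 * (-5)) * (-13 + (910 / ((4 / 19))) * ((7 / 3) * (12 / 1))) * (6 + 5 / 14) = 53852565 / 14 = 3846611.79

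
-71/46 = -1.54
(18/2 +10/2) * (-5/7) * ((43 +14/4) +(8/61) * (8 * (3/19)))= -540855/1159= -466.66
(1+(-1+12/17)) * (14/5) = 168/85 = 1.98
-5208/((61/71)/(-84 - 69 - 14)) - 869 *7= 61380193/61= 1006232.67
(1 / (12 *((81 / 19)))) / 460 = 19 / 447120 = 0.00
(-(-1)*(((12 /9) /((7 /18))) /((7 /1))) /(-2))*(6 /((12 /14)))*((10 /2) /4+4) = -9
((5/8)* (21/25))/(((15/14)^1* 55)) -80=-439951/5500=-79.99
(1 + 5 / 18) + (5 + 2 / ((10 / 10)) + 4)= 12.28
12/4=3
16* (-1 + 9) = 128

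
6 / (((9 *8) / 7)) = 0.58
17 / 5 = 3.40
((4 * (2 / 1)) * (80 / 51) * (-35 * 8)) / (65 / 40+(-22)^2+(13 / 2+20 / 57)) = -27238400 / 3817673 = -7.13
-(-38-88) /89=126 /89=1.42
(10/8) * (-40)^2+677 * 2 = 3354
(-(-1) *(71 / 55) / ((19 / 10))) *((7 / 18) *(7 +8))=2485 / 627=3.96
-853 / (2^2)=-853 / 4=-213.25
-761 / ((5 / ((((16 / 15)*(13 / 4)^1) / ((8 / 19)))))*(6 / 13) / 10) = -27150.79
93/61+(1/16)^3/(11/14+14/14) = 4762027/3123200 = 1.52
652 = 652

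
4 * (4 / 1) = 16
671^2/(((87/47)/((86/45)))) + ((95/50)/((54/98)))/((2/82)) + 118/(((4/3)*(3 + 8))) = 464995.94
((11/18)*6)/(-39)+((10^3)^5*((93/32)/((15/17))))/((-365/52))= -4007835000000000803/8541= -469246575342465.85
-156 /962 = -6 /37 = -0.16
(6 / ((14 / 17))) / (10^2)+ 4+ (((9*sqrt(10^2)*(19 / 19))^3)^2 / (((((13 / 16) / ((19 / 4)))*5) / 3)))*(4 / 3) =22618128960037063 / 9100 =2485508676927.15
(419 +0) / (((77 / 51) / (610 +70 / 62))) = 404835705 / 2387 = 169600.21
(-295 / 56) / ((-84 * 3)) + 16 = 226087 / 14112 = 16.02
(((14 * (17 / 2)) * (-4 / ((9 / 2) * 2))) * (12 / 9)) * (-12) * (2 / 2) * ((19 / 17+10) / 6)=1568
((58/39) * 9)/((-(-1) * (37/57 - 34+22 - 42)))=-9918/39533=-0.25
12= 12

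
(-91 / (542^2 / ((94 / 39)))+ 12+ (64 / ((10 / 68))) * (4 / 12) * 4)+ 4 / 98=63944410567 / 107958270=592.31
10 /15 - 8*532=-12766 /3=-4255.33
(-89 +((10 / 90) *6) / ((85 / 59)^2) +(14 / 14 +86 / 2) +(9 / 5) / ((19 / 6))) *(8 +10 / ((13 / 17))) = -4977417418 / 5353725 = -929.71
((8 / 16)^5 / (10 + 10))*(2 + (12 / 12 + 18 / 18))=1 / 160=0.01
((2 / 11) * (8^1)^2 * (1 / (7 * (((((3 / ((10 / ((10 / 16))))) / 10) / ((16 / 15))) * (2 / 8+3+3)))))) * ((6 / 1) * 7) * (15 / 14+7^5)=61685891072 / 5775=10681539.58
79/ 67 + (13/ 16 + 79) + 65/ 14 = 642601/ 7504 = 85.63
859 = 859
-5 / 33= -0.15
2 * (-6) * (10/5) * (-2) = 48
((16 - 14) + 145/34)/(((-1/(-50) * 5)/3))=3195/17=187.94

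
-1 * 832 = -832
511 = 511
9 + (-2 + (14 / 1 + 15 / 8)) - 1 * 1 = 175 / 8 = 21.88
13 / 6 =2.17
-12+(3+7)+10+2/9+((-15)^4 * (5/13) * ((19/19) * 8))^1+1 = 18226079/117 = 155778.45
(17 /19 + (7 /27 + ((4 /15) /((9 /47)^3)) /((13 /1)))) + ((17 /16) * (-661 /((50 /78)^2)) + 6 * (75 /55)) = -100830573044683 /59420790000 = -1696.89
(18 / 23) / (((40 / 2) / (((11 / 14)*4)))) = 99 / 805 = 0.12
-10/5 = -2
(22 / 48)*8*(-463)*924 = -1568644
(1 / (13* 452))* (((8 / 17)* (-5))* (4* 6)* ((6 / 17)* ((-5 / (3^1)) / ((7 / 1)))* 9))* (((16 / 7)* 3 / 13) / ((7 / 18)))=18662400 / 1893028319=0.01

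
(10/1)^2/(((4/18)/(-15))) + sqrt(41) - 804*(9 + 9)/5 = -48222/5 + sqrt(41) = -9638.00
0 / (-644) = 0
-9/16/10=-9/160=-0.06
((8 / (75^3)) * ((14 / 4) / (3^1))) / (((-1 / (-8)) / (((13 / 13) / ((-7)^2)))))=32 / 8859375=0.00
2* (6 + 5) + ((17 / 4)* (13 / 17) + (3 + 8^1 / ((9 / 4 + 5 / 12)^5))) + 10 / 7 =852645 / 28672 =29.74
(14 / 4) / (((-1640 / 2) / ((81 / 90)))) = -0.00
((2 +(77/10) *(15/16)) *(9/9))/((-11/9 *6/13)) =-11505/704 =-16.34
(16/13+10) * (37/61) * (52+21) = 394346/793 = 497.28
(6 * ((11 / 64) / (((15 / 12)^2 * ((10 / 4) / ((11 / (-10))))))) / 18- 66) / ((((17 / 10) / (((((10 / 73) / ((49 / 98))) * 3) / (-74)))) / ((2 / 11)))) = 90022 / 1147925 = 0.08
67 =67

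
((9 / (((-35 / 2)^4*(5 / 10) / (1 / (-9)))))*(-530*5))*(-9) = -30528 / 60025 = -0.51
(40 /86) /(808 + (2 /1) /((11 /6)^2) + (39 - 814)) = 484 /34959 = 0.01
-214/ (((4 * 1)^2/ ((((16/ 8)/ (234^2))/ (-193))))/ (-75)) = -2675/ 14090544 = -0.00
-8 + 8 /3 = -5.33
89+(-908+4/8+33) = -1571/2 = -785.50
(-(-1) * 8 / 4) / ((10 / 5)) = 1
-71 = -71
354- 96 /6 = 338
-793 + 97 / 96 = -76031 / 96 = -791.99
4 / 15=0.27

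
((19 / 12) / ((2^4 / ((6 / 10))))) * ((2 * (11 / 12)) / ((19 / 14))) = 77 / 960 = 0.08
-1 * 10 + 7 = -3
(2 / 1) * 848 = 1696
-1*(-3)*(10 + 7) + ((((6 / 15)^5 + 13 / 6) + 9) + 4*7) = 1690817 / 18750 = 90.18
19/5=3.80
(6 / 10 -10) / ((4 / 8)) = -94 / 5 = -18.80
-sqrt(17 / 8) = -sqrt(34) / 4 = -1.46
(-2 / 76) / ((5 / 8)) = -0.04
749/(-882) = -107/126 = -0.85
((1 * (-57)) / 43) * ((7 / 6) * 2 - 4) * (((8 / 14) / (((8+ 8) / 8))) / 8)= 95 / 1204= 0.08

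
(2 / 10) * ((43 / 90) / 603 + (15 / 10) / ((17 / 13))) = 529498 / 2306475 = 0.23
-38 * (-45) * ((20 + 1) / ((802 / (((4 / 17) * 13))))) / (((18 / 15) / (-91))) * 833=-8651683.17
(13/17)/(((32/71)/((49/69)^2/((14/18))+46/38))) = 4311333/1366936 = 3.15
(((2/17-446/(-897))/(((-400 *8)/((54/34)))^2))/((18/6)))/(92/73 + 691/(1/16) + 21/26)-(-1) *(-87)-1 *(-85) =-252975688616702497/126487844308640000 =-2.00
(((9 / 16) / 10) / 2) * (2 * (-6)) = -27 / 80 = -0.34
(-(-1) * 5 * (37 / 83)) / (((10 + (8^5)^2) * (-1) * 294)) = -185 / 26201448233268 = -0.00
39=39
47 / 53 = 0.89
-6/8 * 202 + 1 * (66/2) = -237/2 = -118.50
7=7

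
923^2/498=1710.70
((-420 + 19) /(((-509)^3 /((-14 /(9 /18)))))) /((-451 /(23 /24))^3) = 34152769 /41807741435564125824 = 0.00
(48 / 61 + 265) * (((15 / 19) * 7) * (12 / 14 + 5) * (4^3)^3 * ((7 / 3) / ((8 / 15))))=11435534745600 / 1159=9866725406.04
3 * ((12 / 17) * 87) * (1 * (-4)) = -12528 / 17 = -736.94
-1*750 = -750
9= 9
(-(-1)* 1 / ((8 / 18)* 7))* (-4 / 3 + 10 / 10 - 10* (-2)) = 177 / 28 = 6.32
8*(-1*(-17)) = 136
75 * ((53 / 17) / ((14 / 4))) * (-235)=-1868250 / 119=-15699.58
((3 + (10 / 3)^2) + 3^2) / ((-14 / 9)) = -104 / 7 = -14.86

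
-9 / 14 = -0.64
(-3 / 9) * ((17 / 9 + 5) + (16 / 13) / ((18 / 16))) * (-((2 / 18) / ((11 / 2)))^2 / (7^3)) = 3736 / 1179971793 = 0.00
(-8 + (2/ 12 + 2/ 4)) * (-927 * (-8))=-54384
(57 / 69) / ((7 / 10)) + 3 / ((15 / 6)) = 2.38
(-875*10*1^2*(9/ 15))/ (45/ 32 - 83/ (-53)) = -8904000/ 5041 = -1766.32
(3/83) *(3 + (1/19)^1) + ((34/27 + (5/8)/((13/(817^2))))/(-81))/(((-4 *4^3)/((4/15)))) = 0.52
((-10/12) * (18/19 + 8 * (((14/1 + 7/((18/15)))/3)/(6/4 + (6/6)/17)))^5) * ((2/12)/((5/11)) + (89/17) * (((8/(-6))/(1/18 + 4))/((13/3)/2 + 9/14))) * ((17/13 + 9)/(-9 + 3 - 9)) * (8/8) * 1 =-4392501664230825483469084049294224/604390266559060855681083795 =-7267657.85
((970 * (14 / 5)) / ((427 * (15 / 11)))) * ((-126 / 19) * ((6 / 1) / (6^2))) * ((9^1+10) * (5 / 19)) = -29876 / 1159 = -25.78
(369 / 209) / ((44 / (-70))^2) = 4.47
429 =429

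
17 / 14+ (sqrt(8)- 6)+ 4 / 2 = -39 / 14+ 2 * sqrt(2) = 0.04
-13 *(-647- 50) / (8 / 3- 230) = -27183 / 682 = -39.86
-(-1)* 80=80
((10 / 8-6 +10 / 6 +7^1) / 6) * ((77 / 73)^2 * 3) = 278663 / 127896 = 2.18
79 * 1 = 79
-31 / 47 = -0.66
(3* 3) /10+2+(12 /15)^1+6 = 97 /10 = 9.70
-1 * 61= -61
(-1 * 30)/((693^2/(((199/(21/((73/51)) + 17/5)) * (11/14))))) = -363175/671941116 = -0.00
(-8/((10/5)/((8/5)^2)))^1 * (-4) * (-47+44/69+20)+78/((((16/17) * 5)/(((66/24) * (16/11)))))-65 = -3720827/3450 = -1078.50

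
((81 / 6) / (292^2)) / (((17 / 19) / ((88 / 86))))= 5643 / 31163992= 0.00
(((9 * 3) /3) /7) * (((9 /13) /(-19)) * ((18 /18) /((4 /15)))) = -1215 /6916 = -0.18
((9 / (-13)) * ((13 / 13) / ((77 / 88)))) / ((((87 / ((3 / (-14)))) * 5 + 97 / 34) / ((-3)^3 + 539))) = 1253376 / 6271993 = 0.20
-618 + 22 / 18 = -5551 / 9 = -616.78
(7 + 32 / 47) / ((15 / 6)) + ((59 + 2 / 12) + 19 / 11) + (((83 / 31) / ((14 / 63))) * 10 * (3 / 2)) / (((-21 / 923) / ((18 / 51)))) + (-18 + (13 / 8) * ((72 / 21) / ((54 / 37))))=-236338963138 / 85824585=-2753.74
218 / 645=0.34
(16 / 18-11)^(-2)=81 / 8281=0.01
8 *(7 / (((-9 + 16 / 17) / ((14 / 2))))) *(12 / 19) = -79968 / 2603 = -30.72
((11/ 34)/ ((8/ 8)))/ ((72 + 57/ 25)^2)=6875/ 117247266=0.00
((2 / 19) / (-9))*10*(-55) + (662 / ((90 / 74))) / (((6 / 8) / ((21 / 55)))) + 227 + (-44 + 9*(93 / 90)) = 14917477 / 31350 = 475.84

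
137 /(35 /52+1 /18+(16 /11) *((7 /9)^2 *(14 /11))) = 69822324 /942101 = 74.11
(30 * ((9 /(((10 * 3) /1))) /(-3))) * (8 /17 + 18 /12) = -5.91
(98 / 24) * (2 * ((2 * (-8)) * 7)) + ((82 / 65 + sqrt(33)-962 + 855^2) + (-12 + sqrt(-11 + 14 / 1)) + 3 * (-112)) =sqrt(3) + sqrt(33) + 142116311 / 195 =728809.07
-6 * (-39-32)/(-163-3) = -213/83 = -2.57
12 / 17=0.71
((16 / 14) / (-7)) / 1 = -8 / 49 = -0.16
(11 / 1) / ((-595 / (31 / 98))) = -341 / 58310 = -0.01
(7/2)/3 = 7/6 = 1.17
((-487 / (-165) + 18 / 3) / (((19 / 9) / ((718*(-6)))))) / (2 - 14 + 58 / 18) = 171798732 / 82555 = 2081.02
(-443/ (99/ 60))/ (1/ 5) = -44300/ 33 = -1342.42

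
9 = 9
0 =0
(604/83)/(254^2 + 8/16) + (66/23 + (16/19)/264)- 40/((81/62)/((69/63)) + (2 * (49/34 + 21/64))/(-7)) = -55.32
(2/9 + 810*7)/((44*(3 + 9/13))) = 82927/2376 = 34.90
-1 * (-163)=163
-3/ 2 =-1.50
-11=-11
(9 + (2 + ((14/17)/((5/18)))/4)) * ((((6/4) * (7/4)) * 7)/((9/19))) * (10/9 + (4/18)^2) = 21834743/41310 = 528.56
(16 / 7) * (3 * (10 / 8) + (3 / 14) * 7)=12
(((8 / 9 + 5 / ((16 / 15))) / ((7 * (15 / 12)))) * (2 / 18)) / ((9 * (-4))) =-803 / 408240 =-0.00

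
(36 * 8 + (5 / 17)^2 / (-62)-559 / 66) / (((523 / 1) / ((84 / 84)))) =82641883 / 154623381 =0.53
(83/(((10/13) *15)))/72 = 1079/10800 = 0.10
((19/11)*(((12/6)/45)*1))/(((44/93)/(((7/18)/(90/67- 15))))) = -0.00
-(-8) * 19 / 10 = 76 / 5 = 15.20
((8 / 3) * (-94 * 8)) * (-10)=60160 / 3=20053.33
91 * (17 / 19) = 1547 / 19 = 81.42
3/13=0.23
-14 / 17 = -0.82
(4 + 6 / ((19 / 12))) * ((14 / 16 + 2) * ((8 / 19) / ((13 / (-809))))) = -2753836 / 4693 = -586.80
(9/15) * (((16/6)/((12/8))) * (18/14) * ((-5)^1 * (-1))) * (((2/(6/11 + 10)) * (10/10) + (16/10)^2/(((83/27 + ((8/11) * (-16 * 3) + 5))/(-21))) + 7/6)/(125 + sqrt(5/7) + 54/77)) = 1907895520432/10409606937875-2168287088 * sqrt(35)/10409606937875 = 0.18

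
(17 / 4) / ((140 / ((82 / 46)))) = 697 / 12880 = 0.05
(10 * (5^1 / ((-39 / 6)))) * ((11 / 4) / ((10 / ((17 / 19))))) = -1.89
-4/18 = -0.22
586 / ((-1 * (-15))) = 586 / 15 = 39.07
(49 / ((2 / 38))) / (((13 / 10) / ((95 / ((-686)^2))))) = 9025 / 62426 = 0.14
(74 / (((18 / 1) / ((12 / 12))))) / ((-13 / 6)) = -1.90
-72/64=-1.12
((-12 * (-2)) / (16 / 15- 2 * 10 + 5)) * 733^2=-193424040 / 209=-925473.88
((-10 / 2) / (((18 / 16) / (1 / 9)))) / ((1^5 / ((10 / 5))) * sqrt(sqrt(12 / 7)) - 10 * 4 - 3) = 40 / (81 * (-sqrt(2) * 3^(1 / 4) * 7^(3 / 4) / 14+ 43)) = 0.01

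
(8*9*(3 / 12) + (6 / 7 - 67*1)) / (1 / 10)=-3370 / 7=-481.43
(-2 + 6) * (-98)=-392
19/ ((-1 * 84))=-19/ 84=-0.23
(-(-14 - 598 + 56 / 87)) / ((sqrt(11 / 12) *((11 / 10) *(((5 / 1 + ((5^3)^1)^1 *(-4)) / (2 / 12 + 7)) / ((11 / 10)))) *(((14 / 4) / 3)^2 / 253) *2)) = -105205864 *sqrt(33) / 703395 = -859.21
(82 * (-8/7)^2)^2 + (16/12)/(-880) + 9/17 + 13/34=309040196293/26939220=11471.76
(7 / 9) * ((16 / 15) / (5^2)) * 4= 448 / 3375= 0.13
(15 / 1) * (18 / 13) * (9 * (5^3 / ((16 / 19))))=27746.39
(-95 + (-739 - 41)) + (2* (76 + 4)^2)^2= 163839125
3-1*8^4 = -4093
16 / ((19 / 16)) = 256 / 19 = 13.47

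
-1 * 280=-280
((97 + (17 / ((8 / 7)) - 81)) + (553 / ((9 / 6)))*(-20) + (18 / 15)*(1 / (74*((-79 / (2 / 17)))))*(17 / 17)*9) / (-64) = 114.73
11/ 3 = 3.67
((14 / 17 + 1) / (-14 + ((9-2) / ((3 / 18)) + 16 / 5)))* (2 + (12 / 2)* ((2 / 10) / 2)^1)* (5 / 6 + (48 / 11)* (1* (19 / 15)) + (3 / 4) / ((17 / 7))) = 2319761 / 2288880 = 1.01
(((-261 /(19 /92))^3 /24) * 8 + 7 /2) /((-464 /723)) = 6673167715495497 /6365152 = 1048390944.24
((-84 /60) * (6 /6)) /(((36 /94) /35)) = -127.94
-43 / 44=-0.98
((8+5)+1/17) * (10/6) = 370/17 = 21.76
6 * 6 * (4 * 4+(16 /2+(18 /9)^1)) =936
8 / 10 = 4 / 5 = 0.80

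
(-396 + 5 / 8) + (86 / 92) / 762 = -27717283 / 70104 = -395.37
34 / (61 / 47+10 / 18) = 7191 / 392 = 18.34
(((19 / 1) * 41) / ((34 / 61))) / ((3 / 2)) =47519 / 51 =931.75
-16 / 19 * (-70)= 1120 / 19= 58.95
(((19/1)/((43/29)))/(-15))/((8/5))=-551/1032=-0.53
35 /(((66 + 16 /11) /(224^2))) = 1379840 /53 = 26034.72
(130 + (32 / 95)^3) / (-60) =-55745759 / 25721250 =-2.17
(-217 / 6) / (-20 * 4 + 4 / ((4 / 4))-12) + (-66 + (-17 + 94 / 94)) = -43079 / 528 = -81.59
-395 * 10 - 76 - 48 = -4074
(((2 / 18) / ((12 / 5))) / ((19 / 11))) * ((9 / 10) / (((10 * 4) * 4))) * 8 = 11 / 9120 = 0.00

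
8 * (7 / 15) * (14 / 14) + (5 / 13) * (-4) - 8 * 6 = -8932 / 195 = -45.81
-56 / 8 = -7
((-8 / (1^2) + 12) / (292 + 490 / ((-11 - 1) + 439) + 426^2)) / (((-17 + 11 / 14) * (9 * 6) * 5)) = -854 / 169894623555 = -0.00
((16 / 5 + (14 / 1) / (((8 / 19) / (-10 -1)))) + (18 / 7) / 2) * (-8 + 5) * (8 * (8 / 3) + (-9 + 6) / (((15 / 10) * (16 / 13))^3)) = 1620267913 / 71680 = 22604.18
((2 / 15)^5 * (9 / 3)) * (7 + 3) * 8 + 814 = 41209262 / 50625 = 814.01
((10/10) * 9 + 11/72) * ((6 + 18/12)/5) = 659/48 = 13.73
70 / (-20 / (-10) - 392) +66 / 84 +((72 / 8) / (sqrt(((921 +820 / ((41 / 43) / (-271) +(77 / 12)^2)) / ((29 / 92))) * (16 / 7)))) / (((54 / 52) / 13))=331 / 546 +169 * sqrt(20967156035686944344541) / 17940834991908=1.97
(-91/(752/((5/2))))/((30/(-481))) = 43771/9024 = 4.85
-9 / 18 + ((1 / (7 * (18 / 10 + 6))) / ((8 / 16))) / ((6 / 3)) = -263 / 546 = -0.48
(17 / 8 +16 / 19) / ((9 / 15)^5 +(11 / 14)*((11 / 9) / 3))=266371875 / 35718404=7.46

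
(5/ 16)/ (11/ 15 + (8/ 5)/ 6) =5/ 16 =0.31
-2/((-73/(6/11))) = 0.01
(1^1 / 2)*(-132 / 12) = -11 / 2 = -5.50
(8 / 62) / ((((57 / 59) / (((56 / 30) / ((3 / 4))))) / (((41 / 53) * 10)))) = 2167424 / 842859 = 2.57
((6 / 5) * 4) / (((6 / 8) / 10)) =64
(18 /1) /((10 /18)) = 162 /5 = 32.40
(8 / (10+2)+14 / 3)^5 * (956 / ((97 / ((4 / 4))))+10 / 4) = 418906112 / 7857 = 53316.29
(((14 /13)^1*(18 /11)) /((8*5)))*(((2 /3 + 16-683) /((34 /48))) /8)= -125937 /24310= -5.18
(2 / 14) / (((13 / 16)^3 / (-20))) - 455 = -7079365 / 15379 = -460.33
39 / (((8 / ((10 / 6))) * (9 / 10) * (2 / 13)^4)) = 9282325 / 576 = 16115.15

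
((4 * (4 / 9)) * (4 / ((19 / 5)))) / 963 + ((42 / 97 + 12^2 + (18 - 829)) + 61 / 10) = -105497941069 / 159732810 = -660.47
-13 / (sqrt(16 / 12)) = -13 * sqrt(3) / 2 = -11.26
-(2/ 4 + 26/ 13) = -5/ 2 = -2.50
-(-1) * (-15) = -15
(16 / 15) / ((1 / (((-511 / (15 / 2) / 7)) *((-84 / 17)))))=51.30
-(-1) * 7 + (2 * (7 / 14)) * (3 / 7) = 52 / 7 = 7.43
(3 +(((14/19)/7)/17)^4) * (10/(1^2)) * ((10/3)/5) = 653072414780/32653620723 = 20.00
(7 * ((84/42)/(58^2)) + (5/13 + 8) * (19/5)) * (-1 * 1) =-3483877/109330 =-31.87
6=6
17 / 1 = 17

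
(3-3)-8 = -8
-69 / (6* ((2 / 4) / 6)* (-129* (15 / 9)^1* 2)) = 69 / 215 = 0.32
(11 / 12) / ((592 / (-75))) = -275 / 2368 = -0.12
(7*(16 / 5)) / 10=56 / 25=2.24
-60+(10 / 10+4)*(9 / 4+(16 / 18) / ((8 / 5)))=-1655 / 36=-45.97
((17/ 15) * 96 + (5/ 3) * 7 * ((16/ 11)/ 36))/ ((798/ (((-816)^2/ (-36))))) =-1500654464/ 592515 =-2532.69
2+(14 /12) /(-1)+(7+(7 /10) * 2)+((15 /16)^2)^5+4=226902813972911 /16492674416640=13.76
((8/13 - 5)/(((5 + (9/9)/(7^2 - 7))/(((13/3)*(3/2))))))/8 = -1197/1688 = -0.71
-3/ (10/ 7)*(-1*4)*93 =3906/ 5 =781.20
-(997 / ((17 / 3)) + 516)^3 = -1627624771947 / 4913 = -331289389.77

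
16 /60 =4 /15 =0.27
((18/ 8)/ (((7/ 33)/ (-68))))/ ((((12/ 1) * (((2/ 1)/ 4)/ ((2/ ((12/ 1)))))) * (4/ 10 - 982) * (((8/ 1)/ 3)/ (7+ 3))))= 14025/ 183232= 0.08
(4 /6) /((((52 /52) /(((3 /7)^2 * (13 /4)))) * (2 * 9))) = 0.02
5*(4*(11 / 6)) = 110 / 3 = 36.67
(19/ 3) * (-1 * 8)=-152/ 3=-50.67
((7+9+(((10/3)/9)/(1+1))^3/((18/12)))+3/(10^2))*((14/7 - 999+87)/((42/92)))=-31961.57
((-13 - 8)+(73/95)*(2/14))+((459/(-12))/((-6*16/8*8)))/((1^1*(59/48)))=-6455279/313880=-20.57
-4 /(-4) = 1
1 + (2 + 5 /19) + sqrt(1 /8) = sqrt(2) /4 + 62 /19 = 3.62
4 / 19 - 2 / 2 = -15 / 19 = -0.79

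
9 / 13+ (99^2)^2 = 1248774822 / 13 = 96059601.69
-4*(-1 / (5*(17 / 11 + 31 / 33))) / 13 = 0.02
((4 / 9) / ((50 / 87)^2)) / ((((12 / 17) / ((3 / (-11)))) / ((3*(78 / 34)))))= -98397 / 27500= -3.58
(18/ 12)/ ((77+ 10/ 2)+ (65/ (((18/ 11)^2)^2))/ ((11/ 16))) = 19683/ 1249034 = 0.02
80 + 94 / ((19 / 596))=57544 / 19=3028.63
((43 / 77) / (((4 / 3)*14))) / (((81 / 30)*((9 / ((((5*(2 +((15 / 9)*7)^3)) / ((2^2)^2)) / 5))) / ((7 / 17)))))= 9229735 / 183218112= 0.05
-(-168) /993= 56 /331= 0.17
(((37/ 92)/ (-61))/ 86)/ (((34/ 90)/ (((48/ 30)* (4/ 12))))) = -111/ 1025593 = -0.00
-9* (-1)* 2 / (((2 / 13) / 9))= 1053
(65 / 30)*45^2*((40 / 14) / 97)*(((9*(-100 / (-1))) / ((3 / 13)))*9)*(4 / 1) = 12320100000 / 679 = 18144477.17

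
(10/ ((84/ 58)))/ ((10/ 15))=145/ 14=10.36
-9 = -9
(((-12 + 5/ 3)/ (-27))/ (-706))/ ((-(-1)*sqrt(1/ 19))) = -0.00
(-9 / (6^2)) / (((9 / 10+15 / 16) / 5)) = -100 / 147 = -0.68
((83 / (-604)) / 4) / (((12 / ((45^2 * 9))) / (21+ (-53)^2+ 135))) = -1495027125 / 9664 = -154700.65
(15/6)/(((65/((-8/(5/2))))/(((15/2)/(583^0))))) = -12/13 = -0.92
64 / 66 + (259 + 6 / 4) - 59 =13363 / 66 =202.47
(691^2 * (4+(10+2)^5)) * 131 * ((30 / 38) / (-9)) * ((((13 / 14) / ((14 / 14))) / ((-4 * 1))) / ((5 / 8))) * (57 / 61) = 28905861283364 / 61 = 473866578415.80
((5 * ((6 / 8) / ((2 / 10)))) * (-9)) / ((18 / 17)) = -159.38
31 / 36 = 0.86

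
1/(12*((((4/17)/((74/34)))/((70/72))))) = 1295/1728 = 0.75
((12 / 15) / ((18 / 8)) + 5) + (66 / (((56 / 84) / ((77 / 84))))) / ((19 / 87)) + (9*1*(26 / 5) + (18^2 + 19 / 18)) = 792.75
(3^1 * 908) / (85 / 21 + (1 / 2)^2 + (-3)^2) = 228816 / 1117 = 204.85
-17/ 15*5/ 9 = -17/ 27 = -0.63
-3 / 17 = -0.18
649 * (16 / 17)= 10384 / 17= 610.82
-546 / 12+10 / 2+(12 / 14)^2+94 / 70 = -18827 / 490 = -38.42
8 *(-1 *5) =-40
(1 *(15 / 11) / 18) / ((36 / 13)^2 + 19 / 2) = 845 / 191499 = 0.00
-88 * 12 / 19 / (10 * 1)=-528 / 95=-5.56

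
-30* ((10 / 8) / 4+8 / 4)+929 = 6877 / 8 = 859.62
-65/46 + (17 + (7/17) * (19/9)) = 16.46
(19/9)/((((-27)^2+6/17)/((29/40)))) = 9367/4463640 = 0.00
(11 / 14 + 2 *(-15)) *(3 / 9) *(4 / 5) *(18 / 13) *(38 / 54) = -7.59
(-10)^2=100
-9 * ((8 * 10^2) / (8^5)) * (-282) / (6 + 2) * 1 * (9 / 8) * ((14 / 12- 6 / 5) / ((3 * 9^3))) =-235 / 1769472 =-0.00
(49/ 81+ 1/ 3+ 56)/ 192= 1153/ 3888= 0.30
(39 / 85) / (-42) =-13 / 1190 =-0.01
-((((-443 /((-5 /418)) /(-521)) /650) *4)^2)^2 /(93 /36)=-225746622158564044065792 /15926709118732683349609375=-0.01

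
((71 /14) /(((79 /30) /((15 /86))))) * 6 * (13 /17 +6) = 13.63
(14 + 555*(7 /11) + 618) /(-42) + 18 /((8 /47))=76039 /924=82.29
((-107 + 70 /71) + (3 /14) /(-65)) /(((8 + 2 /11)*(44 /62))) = -23593697 /1292200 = -18.26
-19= -19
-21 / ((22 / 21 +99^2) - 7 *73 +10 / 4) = -882 / 390329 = -0.00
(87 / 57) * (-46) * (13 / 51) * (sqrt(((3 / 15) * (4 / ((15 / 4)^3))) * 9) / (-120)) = 34684 * sqrt(3) / 1090125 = 0.06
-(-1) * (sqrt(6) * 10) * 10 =100 * sqrt(6) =244.95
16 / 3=5.33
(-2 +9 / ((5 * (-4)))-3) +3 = -49 / 20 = -2.45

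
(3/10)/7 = 3/70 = 0.04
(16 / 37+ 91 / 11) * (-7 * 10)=-248010 / 407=-609.36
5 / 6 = 0.83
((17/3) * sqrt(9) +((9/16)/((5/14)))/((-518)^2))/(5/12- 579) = -78197307/2661390760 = -0.03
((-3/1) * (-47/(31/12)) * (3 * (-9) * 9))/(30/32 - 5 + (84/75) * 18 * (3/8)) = -164462400/43369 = -3792.16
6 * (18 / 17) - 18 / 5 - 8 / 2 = -1.25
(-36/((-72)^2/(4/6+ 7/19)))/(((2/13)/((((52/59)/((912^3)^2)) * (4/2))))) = -169/1180718550041669664768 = -0.00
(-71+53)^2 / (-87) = -108 / 29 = -3.72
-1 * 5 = -5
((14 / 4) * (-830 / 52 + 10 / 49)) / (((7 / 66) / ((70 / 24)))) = -1516.66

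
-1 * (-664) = 664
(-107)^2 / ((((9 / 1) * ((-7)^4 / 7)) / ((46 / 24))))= 263327 / 37044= 7.11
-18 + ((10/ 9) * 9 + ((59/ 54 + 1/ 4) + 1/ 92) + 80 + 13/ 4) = 190283/ 2484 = 76.60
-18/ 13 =-1.38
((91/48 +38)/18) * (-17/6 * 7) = -227885/5184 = -43.96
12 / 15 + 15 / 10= 23 / 10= 2.30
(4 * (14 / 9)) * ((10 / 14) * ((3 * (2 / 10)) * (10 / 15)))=16 / 9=1.78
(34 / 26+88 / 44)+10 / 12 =323 / 78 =4.14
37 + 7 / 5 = 38.40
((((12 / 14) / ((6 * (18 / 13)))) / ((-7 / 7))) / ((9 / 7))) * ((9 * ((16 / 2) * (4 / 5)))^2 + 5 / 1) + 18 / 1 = -248.64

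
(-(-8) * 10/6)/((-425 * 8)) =-1/255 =-0.00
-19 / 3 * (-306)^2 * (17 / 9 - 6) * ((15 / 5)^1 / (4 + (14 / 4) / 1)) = 4876008 / 5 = 975201.60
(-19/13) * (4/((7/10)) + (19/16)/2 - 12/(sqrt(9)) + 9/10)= -68267/14560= -4.69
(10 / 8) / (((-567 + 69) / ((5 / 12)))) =-25 / 23904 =-0.00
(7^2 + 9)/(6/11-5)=-638/49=-13.02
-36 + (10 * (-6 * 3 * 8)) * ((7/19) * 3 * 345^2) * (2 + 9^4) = -23622310908684/19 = -1243279521509.68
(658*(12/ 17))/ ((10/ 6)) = 23688/ 85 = 278.68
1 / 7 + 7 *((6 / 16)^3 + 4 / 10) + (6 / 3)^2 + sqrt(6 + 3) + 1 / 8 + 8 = 330391 / 17920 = 18.44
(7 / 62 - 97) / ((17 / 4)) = -12014 / 527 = -22.80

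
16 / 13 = 1.23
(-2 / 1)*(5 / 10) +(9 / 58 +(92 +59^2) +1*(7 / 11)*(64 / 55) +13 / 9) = 1128812351 / 315810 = 3574.34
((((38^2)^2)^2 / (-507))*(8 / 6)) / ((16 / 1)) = -1086948034624 / 1521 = -714627241.70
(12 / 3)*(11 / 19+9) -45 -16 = -431 / 19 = -22.68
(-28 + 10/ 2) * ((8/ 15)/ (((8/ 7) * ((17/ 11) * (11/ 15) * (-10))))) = 161/ 170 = 0.95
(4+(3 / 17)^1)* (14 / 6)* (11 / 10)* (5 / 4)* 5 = 27335 / 408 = 67.00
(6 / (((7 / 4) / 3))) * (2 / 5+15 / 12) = 594 / 35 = 16.97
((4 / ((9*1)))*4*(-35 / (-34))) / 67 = 280 / 10251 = 0.03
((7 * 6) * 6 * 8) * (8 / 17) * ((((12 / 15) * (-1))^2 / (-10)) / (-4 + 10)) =-21504 / 2125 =-10.12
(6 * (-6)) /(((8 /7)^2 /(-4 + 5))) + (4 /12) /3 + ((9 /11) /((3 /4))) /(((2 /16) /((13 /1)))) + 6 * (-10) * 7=-529051 /1584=-334.00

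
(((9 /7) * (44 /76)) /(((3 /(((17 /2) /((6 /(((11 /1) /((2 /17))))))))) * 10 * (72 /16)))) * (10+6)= 69938 /5985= 11.69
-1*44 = -44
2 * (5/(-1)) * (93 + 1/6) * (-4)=11180/3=3726.67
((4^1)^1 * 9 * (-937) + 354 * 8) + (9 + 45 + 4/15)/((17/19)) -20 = -7869134/255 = -30859.35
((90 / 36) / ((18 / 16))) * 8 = 17.78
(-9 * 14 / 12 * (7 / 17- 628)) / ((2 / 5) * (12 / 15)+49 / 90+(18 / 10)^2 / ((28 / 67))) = 705754350 / 922913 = 764.70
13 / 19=0.68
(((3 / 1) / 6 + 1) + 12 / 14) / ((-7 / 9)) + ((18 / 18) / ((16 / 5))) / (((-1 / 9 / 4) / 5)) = -11619 / 196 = -59.28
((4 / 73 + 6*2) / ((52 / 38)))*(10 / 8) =10450 / 949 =11.01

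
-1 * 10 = -10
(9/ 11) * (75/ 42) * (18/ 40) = 0.66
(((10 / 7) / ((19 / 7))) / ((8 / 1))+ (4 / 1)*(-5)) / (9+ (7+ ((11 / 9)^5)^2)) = -5282478367515 / 6211174101292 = -0.85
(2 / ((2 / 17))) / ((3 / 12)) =68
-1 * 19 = -19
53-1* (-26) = 79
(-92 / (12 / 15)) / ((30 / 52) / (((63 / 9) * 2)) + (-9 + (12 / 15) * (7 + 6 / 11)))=2302300 / 58507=39.35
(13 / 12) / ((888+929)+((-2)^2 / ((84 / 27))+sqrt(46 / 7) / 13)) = 24467989 / 41067502461- 1183*sqrt(322) / 328540019688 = 0.00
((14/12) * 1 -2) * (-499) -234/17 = 41011/102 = 402.07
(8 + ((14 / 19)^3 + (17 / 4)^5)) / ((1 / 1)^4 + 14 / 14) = 9797797947 / 14047232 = 697.49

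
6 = 6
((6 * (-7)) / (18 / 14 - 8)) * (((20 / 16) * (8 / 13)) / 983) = 2940 / 600613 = 0.00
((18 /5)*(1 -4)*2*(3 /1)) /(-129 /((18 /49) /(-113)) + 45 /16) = -15552 /9524315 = -0.00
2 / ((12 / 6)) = 1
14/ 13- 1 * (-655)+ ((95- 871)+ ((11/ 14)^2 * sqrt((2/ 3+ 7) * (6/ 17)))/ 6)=-119.75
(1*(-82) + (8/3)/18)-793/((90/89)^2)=-6944353/8100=-857.33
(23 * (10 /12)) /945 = 23 /1134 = 0.02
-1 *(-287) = 287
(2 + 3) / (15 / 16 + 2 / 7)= 560 / 137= 4.09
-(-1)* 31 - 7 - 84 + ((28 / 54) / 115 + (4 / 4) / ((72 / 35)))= -1478213 / 24840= -59.51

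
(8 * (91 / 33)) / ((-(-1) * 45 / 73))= 53144 / 1485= 35.79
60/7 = 8.57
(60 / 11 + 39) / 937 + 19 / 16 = 203657 / 164912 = 1.23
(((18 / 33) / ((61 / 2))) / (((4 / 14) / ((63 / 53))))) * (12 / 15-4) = -42336 / 177815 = -0.24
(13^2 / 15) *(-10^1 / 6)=-169 / 9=-18.78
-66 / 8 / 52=-33 / 208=-0.16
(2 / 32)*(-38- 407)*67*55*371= -608375075 / 16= -38023442.19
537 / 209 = 2.57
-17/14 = -1.21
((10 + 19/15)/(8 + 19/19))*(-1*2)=-338/135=-2.50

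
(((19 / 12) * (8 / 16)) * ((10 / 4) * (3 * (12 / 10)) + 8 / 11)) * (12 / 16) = 2033 / 352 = 5.78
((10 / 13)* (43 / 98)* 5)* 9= 9675 / 637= 15.19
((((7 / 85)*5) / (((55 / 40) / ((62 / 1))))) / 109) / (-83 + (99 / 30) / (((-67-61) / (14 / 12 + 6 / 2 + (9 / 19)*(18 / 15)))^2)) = -61606723584000 / 30017254164763987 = -0.00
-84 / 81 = -28 / 27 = -1.04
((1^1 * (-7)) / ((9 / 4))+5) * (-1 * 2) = -34 / 9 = -3.78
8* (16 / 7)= 128 / 7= 18.29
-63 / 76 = -0.83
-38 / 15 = -2.53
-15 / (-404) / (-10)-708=-572067 / 808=-708.00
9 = 9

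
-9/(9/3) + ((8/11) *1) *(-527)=-4249/11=-386.27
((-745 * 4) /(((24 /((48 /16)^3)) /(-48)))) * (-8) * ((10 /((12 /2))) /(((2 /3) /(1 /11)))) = -3218400 /11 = -292581.82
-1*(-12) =12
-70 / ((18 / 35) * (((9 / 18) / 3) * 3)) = -2450 / 9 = -272.22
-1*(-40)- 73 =-33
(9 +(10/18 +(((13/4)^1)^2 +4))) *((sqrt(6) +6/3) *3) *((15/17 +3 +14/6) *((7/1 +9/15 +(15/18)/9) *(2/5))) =2286654457/826200 +2286654457 *sqrt(6)/1652400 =6157.37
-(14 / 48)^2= -49 / 576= -0.09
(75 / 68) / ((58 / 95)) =1.81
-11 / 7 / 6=-11 / 42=-0.26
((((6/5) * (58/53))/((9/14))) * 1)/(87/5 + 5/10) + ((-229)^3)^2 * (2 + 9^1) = 45149789982056826839/28461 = 1586373984823331.11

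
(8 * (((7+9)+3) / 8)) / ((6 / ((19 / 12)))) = 361 / 72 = 5.01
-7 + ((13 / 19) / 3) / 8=-3179 / 456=-6.97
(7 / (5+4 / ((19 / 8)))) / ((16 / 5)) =665 / 2032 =0.33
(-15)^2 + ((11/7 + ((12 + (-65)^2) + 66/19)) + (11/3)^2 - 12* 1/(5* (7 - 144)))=3673769374/819945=4480.51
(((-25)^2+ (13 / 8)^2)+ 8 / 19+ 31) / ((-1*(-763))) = 801419 / 927808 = 0.86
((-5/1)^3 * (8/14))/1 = -500/7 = -71.43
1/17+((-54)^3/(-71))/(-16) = -334469/2414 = -138.55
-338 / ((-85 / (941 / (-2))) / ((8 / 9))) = -1272232 / 765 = -1663.05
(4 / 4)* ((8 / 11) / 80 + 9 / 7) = 997 / 770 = 1.29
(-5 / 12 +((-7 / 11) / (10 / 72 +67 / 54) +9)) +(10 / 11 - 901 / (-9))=6439831 / 59004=109.14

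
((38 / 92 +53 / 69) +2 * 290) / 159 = 3.66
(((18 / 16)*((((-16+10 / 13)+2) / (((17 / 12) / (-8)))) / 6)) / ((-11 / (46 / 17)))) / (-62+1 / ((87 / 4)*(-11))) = 6195096 / 111466433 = 0.06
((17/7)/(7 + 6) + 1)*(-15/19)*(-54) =87480/1729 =50.60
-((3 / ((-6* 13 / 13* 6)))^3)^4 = -1 / 8916100448256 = -0.00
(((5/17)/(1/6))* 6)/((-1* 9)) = -20/17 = -1.18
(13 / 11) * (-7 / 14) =-13 / 22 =-0.59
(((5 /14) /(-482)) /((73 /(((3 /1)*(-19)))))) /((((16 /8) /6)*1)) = 855 /492604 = 0.00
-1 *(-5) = 5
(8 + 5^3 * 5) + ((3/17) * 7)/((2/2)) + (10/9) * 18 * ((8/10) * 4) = 11870/17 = 698.24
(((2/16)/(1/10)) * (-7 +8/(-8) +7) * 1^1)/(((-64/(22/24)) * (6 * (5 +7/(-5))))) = 275/331776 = 0.00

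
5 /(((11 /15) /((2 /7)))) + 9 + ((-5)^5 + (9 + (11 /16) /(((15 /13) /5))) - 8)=-11494829 /3696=-3110.07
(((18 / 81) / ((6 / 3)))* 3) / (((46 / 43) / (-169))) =-7267 / 138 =-52.66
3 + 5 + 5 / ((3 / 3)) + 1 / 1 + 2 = 16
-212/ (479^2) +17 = 3900285/ 229441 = 17.00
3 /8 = 0.38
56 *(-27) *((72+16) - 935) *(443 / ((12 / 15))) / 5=141833538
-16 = -16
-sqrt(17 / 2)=-sqrt(34) / 2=-2.92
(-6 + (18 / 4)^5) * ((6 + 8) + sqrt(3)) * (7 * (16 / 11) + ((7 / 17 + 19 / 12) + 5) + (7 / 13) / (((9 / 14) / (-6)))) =6954484263 * sqrt(3) / 311168 + 48681389841 / 155584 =351605.24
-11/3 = -3.67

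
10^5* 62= 6200000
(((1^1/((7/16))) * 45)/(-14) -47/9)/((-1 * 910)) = 5543/401310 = 0.01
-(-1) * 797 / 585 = 797 / 585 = 1.36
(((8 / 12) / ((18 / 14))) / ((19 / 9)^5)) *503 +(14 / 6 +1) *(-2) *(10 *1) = -449017238 / 7428297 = -60.45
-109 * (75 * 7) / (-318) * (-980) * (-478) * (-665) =-2971051422500 / 53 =-56057574009.43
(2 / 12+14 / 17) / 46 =101 / 4692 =0.02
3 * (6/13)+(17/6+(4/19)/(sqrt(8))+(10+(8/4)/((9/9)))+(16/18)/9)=sqrt(2)/19+34363/2106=16.39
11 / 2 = 5.50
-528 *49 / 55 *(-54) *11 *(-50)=-13970880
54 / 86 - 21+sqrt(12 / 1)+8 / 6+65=2 * sqrt(3)+5929 / 129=49.43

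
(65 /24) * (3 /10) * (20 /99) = 65 /396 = 0.16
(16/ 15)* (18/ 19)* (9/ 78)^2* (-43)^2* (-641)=-256005144/ 16055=-15945.51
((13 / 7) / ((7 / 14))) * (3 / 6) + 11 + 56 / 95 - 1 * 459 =-296293 / 665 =-445.55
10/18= 5/9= 0.56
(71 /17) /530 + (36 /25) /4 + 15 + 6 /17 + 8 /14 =5137761 /315350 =16.29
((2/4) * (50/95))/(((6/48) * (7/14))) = 80/19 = 4.21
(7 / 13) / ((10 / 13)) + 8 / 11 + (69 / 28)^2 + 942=40942439 / 43120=949.50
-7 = -7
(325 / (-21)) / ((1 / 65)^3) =-89253125 / 21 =-4250148.81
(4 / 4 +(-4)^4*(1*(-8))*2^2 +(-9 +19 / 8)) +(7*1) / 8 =-32787 / 4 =-8196.75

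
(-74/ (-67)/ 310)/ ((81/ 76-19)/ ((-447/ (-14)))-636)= -628482/ 112289235245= -0.00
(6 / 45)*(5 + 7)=8 / 5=1.60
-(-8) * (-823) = -6584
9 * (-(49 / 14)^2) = -441 / 4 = -110.25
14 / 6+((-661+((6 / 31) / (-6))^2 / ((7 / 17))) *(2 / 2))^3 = -263745422906802892919 / 913241287749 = -288801466.21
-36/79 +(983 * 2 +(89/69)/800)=8571352631/4360800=1965.55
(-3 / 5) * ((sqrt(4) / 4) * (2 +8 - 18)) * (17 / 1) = 204 / 5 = 40.80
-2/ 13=-0.15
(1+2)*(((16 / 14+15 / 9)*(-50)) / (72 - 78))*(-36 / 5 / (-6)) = 590 / 7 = 84.29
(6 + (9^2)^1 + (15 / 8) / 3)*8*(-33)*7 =-161931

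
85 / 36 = 2.36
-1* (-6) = 6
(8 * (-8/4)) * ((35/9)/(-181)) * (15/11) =2800/5973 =0.47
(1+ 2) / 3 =1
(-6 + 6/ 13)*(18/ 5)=-1296/ 65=-19.94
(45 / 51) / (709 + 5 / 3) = 45 / 36244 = 0.00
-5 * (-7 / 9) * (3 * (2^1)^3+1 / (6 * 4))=20195 / 216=93.50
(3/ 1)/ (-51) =-1/ 17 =-0.06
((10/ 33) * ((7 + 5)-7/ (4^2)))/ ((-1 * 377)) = -925/ 99528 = -0.01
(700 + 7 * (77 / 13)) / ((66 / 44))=6426 / 13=494.31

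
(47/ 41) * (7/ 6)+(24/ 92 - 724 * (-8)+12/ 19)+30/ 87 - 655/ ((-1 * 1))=6449.57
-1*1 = -1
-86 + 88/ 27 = -2234/ 27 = -82.74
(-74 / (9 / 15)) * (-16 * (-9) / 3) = -5920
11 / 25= 0.44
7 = 7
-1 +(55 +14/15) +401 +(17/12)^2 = 329717/720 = 457.94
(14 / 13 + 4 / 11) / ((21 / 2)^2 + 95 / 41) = 33784 / 2639923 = 0.01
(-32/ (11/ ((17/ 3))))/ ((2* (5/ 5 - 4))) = 272/ 99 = 2.75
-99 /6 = -33 /2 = -16.50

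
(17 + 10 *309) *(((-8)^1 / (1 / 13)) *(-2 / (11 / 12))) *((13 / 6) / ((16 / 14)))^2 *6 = 334477871 / 22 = 15203539.59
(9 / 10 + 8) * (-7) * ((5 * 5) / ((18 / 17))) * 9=-52955 / 4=-13238.75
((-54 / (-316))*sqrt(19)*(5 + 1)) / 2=81*sqrt(19) / 158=2.23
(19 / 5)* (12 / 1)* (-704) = -160512 / 5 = -32102.40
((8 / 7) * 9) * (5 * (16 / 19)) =5760 / 133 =43.31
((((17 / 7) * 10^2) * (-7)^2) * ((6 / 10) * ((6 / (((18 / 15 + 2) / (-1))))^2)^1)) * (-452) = -45383625 / 4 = -11345906.25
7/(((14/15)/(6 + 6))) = 90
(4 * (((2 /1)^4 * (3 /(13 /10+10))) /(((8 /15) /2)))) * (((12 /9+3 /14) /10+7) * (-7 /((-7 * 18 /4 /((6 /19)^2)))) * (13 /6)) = 6250400 /285551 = 21.89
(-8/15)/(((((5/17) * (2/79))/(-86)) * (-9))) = -461992/675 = -684.43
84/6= 14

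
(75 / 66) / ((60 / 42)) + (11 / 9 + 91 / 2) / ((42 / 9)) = 10.81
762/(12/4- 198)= -254/65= -3.91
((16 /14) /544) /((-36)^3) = -1 /22208256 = -0.00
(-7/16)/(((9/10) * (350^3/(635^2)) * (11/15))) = -16129/2587200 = -0.01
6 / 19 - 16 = -15.68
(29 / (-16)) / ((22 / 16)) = -29 / 22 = -1.32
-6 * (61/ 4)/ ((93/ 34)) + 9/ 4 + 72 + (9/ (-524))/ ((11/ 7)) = 3644033/ 89342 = 40.79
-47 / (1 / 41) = -1927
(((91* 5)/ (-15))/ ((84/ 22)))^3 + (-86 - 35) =-3629879/ 5832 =-622.41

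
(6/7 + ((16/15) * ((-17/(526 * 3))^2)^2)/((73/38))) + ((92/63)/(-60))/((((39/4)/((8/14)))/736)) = -52093164699294436/270309658806029115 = -0.19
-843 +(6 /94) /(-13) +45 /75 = -2573547 /3055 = -842.40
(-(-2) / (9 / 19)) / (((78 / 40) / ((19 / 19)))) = 760 / 351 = 2.17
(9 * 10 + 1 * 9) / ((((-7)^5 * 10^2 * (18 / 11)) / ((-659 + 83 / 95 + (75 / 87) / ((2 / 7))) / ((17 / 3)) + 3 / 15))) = 186862357 / 44980334000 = 0.00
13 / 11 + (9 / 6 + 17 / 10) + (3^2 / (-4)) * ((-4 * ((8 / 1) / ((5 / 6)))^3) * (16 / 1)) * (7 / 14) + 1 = 87596264 / 1375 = 63706.37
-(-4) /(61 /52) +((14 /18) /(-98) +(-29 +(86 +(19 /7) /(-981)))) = 2409563 /39894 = 60.40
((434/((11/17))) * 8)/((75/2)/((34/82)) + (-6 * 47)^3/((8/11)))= -0.00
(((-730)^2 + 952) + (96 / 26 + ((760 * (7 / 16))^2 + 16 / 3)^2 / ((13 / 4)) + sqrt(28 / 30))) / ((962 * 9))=sqrt(210) / 129870 + 1760486218585 / 4051944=434479.41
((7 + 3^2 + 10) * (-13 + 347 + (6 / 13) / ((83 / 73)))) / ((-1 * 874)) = -15688 / 1577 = -9.95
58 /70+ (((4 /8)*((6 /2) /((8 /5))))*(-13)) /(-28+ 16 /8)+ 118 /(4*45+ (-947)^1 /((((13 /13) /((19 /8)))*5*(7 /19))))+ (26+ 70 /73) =670654165543 /23830341920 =28.14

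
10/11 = 0.91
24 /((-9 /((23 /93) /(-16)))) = 23 /558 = 0.04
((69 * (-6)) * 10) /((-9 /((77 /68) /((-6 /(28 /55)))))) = -2254 /51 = -44.20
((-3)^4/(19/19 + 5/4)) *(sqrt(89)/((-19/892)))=-32112 *sqrt(89)/19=-15944.42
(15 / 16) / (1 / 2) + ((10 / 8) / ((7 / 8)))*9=825 / 56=14.73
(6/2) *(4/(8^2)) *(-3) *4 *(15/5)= -27/4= -6.75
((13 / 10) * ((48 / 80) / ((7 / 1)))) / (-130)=-3 / 3500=-0.00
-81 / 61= -1.33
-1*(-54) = 54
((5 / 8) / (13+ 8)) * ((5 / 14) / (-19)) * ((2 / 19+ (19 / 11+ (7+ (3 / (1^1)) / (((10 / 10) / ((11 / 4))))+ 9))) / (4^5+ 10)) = -11125 / 788354688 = -0.00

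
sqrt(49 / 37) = 7 * sqrt(37) / 37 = 1.15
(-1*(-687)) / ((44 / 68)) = 11679 / 11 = 1061.73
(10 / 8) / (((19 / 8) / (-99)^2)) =98010 / 19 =5158.42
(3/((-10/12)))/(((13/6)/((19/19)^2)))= -108/65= -1.66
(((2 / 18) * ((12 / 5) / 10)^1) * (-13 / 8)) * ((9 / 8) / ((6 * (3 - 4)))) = 13 / 1600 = 0.01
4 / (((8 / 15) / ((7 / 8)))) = 105 / 16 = 6.56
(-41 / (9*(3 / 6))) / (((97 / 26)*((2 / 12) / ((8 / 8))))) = -4264 / 291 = -14.65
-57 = -57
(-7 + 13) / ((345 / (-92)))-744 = -3728 / 5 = -745.60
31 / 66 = 0.47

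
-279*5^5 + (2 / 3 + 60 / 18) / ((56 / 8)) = -6103121 / 7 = -871874.43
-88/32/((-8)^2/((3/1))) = -33/256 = -0.13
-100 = -100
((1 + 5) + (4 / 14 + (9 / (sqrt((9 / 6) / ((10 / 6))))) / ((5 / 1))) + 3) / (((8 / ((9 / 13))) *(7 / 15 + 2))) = 81 *sqrt(10) / 3848 + 675 / 2072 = 0.39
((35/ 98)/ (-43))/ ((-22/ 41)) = 205/ 13244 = 0.02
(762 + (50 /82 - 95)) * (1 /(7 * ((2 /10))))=136860 /287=476.86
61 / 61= 1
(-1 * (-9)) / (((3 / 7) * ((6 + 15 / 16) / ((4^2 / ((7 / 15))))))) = 3840 / 37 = 103.78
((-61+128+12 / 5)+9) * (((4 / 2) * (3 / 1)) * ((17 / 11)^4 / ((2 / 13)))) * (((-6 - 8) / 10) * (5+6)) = -8938083336 / 33275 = -268612.57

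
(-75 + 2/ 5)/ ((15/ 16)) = -5968/ 75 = -79.57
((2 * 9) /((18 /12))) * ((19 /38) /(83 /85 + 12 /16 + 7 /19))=12920 /4511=2.86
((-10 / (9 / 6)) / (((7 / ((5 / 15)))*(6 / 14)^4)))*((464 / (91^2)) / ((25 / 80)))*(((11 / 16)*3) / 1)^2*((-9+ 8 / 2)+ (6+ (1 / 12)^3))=-3266879 / 454896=-7.18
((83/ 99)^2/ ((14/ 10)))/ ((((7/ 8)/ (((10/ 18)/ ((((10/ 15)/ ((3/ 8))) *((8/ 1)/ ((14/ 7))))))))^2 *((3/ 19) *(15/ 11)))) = 3272275/ 176033088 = 0.02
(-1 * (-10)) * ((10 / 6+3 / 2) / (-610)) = -19 / 366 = -0.05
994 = 994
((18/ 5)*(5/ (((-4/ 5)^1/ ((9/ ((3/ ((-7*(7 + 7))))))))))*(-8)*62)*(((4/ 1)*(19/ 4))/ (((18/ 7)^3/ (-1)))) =3666415.93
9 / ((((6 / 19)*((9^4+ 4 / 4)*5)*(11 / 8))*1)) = 114 / 180455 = 0.00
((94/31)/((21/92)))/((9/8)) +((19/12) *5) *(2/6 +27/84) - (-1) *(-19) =-188267/93744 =-2.01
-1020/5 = -204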